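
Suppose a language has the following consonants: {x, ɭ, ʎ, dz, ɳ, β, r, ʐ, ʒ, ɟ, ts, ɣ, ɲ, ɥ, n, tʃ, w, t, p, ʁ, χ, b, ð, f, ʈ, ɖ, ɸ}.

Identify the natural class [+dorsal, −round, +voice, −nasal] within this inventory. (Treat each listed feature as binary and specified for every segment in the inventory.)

ʎ, ɟ, ɣ, ʁ

Eliminate segments failing any feature: /x, χ/ are [−voice]; /ɭ, dz, ɳ, β, r, ʐ, ʒ, ts, n, tʃ, t, p, b, ð, f, ʈ, ɖ, ɸ/ are [−dorsal]; /ɲ/ is [+nasal]; /ɥ, w/ are [+round]. The remaining /ʎ, ɟ, ɣ, ʁ/ satisfy [+dorsal], [−round], [+voice], [−nasal].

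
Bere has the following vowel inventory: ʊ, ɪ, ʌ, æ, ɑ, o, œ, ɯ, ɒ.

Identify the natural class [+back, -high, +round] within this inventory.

o, ɒ

Checking each segment against [+back], [-high], [+round]: /o/ (mid back rounded tense vowel), /ɒ/ (low back rounded vowel) satisfy every feature; every other segment in the inventory fails at least one.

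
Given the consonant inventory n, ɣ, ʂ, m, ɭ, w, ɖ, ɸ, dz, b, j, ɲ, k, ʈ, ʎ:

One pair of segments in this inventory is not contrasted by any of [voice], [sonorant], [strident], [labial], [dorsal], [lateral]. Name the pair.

On the given features, /j/ and /ɲ/ have an identical profile: [+voice], [+sonorant], [−strident], [−labial], [+dorsal], [−lateral]. No other two segments in the inventory coincide on all 6 features. (They do differ in [nasal] and [continuant], which are not among the given features.)

j, ɲ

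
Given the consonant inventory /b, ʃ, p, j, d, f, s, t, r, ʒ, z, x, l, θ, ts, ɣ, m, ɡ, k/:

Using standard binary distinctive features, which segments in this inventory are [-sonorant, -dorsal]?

b, ʃ, p, d, f, s, t, ʒ, z, θ, ts

First, the [-sonorant] segments are /b, ʃ, p, d, f, s, t, ʒ, z, x, θ, ts, ɣ, ɡ, k/.
Then [-dorsal] leaves /b, ʃ, p, d, f, s, t, ʒ, z, θ, ts/.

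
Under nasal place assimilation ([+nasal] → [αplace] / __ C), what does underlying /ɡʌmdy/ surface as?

[ɡʌndy]

In /ɡʌmdy/, the nasal /m/ precedes /d/, which is [+coronal]. The nasal assimilates in place, becoming the [+coronal] nasal /n/. The surface form is [ɡʌndy].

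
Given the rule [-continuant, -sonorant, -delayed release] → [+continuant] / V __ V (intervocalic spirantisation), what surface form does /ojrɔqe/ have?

/q/ satisfies [-continuant, -sonorant, -delayed release] and sits in V __ V. The [+continuant] counterpart of the voiceless uvular stop is /χ/. Other segments in /ojrɔqe/ either fail the structural description or are not in the environment, so the surface form is [ojrɔχe].

[ojrɔχe]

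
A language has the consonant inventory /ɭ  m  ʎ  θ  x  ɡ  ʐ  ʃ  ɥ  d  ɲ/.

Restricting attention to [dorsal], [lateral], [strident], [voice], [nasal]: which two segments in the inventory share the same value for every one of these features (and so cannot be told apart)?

ɥ, ɡ

/ɥ/ (labial-palatal glide) and /ɡ/ (voiced velar stop) are both [+dorsal], [-lateral], [-strident], [+voice], [-nasal], so none of the listed features separates them. (They do differ in [sonorant], [continuant], [labial], [round] and [back], which are not among the given features.) Every other pair in the inventory differs on at least one listed feature.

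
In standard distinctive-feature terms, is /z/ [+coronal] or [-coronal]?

[+coronal]

As the voiced alveolar fricative, /z/ is [+coronal].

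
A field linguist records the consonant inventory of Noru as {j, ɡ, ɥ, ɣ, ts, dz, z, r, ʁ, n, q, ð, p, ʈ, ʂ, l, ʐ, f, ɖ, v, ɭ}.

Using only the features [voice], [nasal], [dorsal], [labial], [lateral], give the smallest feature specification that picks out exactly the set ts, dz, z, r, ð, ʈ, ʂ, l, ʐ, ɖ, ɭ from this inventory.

[-nasal, -labial, -dorsal]

/ts, dz, z, r, ð, ʈ, ʂ, l, ʐ, ɖ, ɭ/ are all [-nasal], [-labial], [-dorsal], and no other segment in the inventory matches all three values. Dropping any one of them over-generates: [-labial, -dorsal] alone would also admit /n/; [-nasal, -dorsal] alone would also admit /p, f, v/; [-nasal, -labial] alone would also admit /j, ɡ, ɣ, ʁ, …/. No other combination of two listed features picks out exactly this set either, so fewer than three features will not do.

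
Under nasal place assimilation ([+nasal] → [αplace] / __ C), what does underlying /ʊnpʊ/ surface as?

[ʊmpʊ]

The only nasal preceding a consonant is /n/ before /p/. /p/ is [+labial], so /n/ → /m/, giving [ʊmpʊ].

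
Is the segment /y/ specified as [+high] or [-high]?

[+high]

As the high front rounded tense vowel, /y/ is [+high].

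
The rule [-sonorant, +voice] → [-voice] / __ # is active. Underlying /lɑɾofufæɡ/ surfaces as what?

[lɑɾofufæk]

The only segment in the rule's environment that also matches [-sonorant, +voice] is /ɡ/. Applying [-voice] turns the voiced velar stop into /k/ (voiceless velar stop), giving [lɑɾofufæk].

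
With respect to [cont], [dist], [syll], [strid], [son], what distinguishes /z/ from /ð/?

/z/ is the voiced alveolar fricative and /ð/ is the voiced dental fricative. Both are [+continuant], [−syllabic], [−sonorant]. /z/ is [+strident] while /ð/ is [−strident]; /z/ is [−distributed] while /ð/ is [+distributed], so the distinguishing features are [strident], [distributed].

[strident], [distributed]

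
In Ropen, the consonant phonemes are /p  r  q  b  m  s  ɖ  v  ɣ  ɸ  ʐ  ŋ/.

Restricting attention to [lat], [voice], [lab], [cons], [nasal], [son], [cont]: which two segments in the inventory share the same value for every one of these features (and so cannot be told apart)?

/ʐ/ (voiced retroflex fricative) and /ɣ/ (voiced velar fricative) are both [-lateral], [+voice], [-labial], [+consonantal], [-nasal], [-sonorant], [+continuant], so none of the listed features separates them. (They do differ in [strident], [coronal] and [dorsal], which are not among the given features.) Every other pair in the inventory differs on at least one listed feature.

ʐ, ɣ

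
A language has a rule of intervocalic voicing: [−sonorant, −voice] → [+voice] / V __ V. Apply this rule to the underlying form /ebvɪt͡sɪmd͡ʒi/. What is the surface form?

/t͡s/ satisfies [−sonorant, −voice] and sits in V __ V. The [+voice] counterpart of the voiceless alveolar affricate is /d͡z/. Other segments in /ebvɪt͡sɪmd͡ʒi/ either fail the structural description or are not in the environment, so the surface form is [ebvɪd͡zɪmd͡ʒi].

[ebvɪd͡zɪmd͡ʒi]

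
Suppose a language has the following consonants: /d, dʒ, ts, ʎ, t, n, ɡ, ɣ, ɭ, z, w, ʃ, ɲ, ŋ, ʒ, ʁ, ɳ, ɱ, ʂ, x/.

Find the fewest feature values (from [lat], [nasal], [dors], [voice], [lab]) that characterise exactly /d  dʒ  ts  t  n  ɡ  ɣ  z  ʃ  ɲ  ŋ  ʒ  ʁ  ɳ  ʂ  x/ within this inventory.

[-lat, -lab]

The class [-lateral], [-labial] has exactly /d, dʒ, ts, t, n, ɡ, ɣ, z, ʃ, ɲ, ŋ, ʒ, ʁ, ɳ, ʂ, x/ as its extension in this inventory. No smaller conjunction from the listed features achieves this: [-labial] alone would also admit /ʎ, ɭ/; [-lateral] alone would also admit /w, ɱ/; and checking the remaining single features turns up none with this extension.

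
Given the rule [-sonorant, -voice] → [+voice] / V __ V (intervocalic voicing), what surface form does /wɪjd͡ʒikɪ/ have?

/k/ satisfies [-sonorant, -voice] and sits in V __ V. The [+voice] counterpart of the voiceless velar stop is /ɡ/. Other segments in /wɪjd͡ʒikɪ/ either fail the structural description or are not in the environment, so the surface form is [wɪjd͡ʒiɡɪ].

[wɪjd͡ʒiɡɪ]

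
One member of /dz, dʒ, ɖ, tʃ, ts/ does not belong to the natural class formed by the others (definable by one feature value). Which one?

ɖ

The remaining segments after removing /ɖ/ share [+delayed release]; /ɖ/ (voiced retroflex stop) is [−delayed release]. For every other candidate removal, the leftover set fails to share any single feature value that the removed segment lacks.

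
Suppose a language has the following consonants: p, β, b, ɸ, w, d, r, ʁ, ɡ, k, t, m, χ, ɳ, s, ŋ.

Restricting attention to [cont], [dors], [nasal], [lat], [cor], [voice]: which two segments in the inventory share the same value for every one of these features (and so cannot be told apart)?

On the given features, /w/ and /ʁ/ have an identical profile: [+continuant], [+dorsal], [-nasal], [-lateral], [-coronal], [+voice]. No other two segments in the inventory coincide on all 6 features. (They do differ in [labial], [round] and [high], which are not among the given features.)

w, ʁ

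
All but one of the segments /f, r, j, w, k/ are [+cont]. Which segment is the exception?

/r, w, f, j/ are all [+continuant]; /k/ (voiceless velar stop) is [−continuant].

k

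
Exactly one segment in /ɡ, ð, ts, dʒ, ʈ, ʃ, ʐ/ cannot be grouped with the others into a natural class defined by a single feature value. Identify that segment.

/ʈ, dʒ, ʃ, ts, ʐ, ð/ are all [+coronal], but /ɡ/ (voiced velar stop) is [−coronal]. No other single segment can be removed to leave a set sharing one feature value that the removed segment lacks, so /ɡ/ is the odd one out.

ɡ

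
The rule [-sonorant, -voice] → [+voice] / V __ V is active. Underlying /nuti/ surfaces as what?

[nudi]

The only segment in the rule's environment that also matches [-sonorant, -voice] is /t/. Applying [+voice] turns the voiceless alveolar stop into /d/ (voiced alveolar stop), giving [nudi].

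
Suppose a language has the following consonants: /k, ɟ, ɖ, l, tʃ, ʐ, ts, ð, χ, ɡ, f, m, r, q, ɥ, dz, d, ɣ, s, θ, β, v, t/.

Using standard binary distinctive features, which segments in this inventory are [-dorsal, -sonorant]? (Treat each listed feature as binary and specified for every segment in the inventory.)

ɖ, tʃ, ʐ, ts, ð, f, dz, d, s, θ, β, v, t

Eliminate segments failing any feature: /k, ɟ, χ, ɡ, q, ɥ, ɣ/ are [+dorsal]; /l, m, r/ are [+sonorant]. The remaining /ɖ, tʃ, ʐ, ts, ð, f, dz, d, s, θ, β, v, t/ satisfy [-dorsal], [-sonorant].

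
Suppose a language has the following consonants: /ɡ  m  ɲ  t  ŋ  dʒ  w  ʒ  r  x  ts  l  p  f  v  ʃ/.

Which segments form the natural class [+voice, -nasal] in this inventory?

ɡ, dʒ, w, ʒ, r, l, v

Checking each segment against [+voice], [-nasal]: /ɡ/ (voiced velar stop), /dʒ/ (voiced postalveolar affricate), /w/ (labial-velar glide), /ʒ/ (voiced postalveolar fricative), /r/ (alveolar trill), /l/ (alveolar lateral approximant), among others, satisfy every feature; every other segment in the inventory fails at least one.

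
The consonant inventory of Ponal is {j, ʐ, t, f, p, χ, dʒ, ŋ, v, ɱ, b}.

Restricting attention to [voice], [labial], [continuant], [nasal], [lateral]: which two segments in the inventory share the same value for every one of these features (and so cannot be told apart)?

Both /j/ and /ʐ/ are [+voice], [−labial], [+continuant], [−nasal], [−lateral]. Since the list omits [sonorant], [strident] and [dorsal] — which do distinguish the palatal glide from the voiced retroflex fricative — this pair collapses; all other pairs remain distinct.

j, ʐ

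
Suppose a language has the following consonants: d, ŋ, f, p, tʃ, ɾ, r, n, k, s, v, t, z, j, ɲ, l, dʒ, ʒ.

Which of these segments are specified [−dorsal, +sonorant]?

Checking each segment against [−dorsal], [+sonorant]: /ɾ/ (alveolar tap), /r/ (alveolar trill), /n/ (alveolar nasal), /l/ (alveolar lateral approximant) satisfy every feature; every other segment in the inventory fails at least one.

ɾ, r, n, l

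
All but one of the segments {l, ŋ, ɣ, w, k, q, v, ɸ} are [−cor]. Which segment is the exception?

l

Every segment except /l/ is [−coronal]. /l/ (alveolar lateral approximant) is [+coronal], so it is the exception.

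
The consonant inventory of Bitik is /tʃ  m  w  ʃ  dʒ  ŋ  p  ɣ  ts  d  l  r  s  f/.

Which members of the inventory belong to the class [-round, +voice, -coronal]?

Eliminate segments failing any feature: /tʃ, ʃ, p, ts, s, f/ are [-voice]; /w/ is [+round]; /dʒ, d, l, r/ are [+coronal]. The remaining /m, ŋ, ɣ/ satisfy [-round], [+voice], [-coronal].

m, ŋ, ɣ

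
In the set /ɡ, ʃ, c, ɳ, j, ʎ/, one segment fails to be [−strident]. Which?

/c, ʎ, j, ɳ, ɡ/ are all [−strident]; /ʃ/ (voiceless postalveolar fricative) is [+strident].

ʃ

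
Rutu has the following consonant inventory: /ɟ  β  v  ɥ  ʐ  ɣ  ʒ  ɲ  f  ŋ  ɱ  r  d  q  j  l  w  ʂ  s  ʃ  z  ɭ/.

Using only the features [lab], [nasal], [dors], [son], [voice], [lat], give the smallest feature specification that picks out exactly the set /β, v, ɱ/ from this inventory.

/β, v, ɱ/ are all [+voice], [+labial], [-dorsal], and no other segment in the inventory matches all three values. Dropping any one of them over-generates: [+labial, -dorsal] alone would also admit /f/; [+voice, -dorsal] alone would also admit /ʐ, ʒ, r, d, …/; [+voice, +labial] alone would also admit /ɥ, w/. No other combination of two listed features picks out exactly this set either, so fewer than three features will not do.

[+voice, +lab, -dors]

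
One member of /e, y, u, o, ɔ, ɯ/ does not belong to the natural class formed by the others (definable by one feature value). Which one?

[tense] groups all but one: /e, u, y, ɯ, o/ share [+tense] while /ɔ/ (mid back rounded lax vowel) alone is [−tense]. Removing any other segment would not leave a single-feature class that excludes it.

ɔ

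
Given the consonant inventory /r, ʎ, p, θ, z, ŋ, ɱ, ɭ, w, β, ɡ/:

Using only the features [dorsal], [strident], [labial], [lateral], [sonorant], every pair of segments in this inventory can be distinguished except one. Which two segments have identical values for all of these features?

β, p

Both /β/ and /p/ are [−dorsal], [−strident], [+labial], [−lateral], [−sonorant]. Since the list omits [voice] and [continuant] — which do distinguish the voiced bilabial fricative from the voiceless bilabial stop — this pair collapses; all other pairs remain distinct.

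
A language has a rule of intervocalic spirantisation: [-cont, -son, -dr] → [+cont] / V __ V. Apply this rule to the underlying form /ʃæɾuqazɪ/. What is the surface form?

Only /q/ occurs between two vowels (/u/ __ /a/) and matches the structural description. It is a voiceless uvular stop, so [-cont, -son, -dr] holds; changing it to [+continuant] with all other features held fixed yields /χ/ (voiceless uvular fricative). No other segment meets both the structural description and the environment, so the output is [ʃæɾuχazɪ].

[ʃæɾuχazɪ]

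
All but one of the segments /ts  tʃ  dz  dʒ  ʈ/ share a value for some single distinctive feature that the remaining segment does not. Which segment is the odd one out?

/tʃ, ts, dʒ, dz/ are all [+delayed release], but /ʈ/ (voiceless retroflex stop) is [−delayed release]. No other single segment can be removed to leave a set sharing one feature value that the removed segment lacks, so /ʈ/ is the odd one out.

ʈ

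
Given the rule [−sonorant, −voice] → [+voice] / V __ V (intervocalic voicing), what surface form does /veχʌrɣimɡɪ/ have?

[veʁʌrɣimɡɪ]

/χ/ satisfies [−sonorant, −voice] and sits in V __ V. The [+voice] counterpart of the voiceless uvular fricative is /ʁ/. Other segments in /veχʌrɣimɡɪ/ either fail the structural description or are not in the environment, so the surface form is [veʁʌrɣimɡɪ].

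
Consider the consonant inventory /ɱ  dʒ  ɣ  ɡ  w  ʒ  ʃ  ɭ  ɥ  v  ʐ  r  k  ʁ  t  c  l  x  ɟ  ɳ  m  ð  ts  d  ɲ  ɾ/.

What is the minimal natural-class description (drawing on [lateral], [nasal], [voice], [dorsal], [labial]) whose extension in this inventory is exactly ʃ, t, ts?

[−voice, −dorsal]

The class [−voice], [−dorsal] has exactly /ʃ, t, ts/ as its extension in this inventory. No smaller conjunction from the listed features achieves this: [−dorsal] alone would also admit /ɱ, dʒ, ʒ, ɭ, …/; [−voice] alone would also admit /k, c, x/; and checking the remaining single features turns up none with this extension.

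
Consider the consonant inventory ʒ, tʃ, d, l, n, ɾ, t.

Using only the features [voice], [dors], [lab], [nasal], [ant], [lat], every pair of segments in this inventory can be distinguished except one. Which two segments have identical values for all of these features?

Both /d/ and /ɾ/ are [+voice], [-dorsal], [-labial], [-nasal], [+anterior], [-lateral]. Since the list omits [sonorant] — which does distinguish the voiced alveolar stop from the alveolar tap — this pair collapses; all other pairs remain distinct.

d, ɾ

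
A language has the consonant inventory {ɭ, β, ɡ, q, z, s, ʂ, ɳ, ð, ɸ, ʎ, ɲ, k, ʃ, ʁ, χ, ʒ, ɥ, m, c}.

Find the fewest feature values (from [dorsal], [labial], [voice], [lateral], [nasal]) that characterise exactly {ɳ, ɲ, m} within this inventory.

[+nasal]

The target set is precisely the extension of [+nasal] in this inventory.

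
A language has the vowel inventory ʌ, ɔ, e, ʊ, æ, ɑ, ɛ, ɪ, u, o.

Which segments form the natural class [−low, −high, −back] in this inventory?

Checking each segment against [−low], [−high], [−back]: /e/ (mid front unrounded tense vowel), /ɛ/ (mid front unrounded lax vowel) satisfy every feature; every other segment in the inventory fails at least one.

e, ɛ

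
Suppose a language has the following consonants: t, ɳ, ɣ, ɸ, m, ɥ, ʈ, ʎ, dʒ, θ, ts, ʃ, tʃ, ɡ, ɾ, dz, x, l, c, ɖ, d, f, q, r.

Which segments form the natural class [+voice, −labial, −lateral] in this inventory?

Among the inventory, the [+voice] segments are /ɳ, ɣ, m, ɥ, ʎ, dʒ, ɡ, ɾ, dz, l, ɖ, d, r/.
Within that set, [−labial] gives /ɳ, ɣ, ʎ, dʒ, ɡ, ɾ, dz, l, ɖ, d, r/.
Among these, [−lateral] leaves /ɳ, ɣ, dʒ, ɡ, ɾ, dz, ɖ, d, r/.

ɳ, ɣ, dʒ, ɡ, ɾ, dz, ɖ, d, r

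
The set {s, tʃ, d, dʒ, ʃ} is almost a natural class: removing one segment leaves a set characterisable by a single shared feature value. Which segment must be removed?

d

The remaining segments after removing /d/ share [+strident]; /d/ (voiced alveolar stop) is [−strident]. For every other candidate removal, the leftover set fails to share any single feature value that the removed segment lacks.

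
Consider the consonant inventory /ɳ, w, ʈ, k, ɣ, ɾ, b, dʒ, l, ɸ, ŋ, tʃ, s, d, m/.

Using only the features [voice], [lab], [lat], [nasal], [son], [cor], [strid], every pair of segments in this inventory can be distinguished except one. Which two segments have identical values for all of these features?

Both /s/ and /tʃ/ are [−voice], [−labial], [−lateral], [−nasal], [−sonorant], [+coronal], [+strident]. Since the list omits [continuant], [anterior] and [distributed] — which do distinguish the voiceless alveolar fricative from the voiceless postalveolar affricate — this pair collapses; all other pairs remain distinct.

s, tʃ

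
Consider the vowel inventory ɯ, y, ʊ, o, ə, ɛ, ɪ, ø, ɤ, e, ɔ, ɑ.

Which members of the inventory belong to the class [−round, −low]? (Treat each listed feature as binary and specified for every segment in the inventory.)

Eliminate segments failing any feature: /y, ʊ, o, ø, ɔ/ are [+round]; /ɑ/ is [+low]. The remaining /ɯ, ə, ɛ, ɪ, ɤ, e/ satisfy [−round], [−low].

ɯ, ə, ɛ, ɪ, ɤ, e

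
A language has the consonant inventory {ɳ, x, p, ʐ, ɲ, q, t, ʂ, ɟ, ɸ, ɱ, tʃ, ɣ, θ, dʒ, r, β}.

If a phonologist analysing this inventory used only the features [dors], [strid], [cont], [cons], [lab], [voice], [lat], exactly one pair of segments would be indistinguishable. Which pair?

ɟ, ɲ

Both /ɟ/ and /ɲ/ are [+dorsal], [-strident], [-continuant], [+consonantal], [-labial], [+voice], [-lateral]. Since the list omits [sonorant] and [nasal] — which do distinguish the voiced palatal stop from the palatal nasal — this pair collapses; all other pairs remain distinct.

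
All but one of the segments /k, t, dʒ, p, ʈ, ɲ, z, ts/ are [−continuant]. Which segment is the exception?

z

/z/ is the voiced alveolar fricative, which is [+continuant]; the rest — /ts, ɲ, ʈ, p, dʒ, k, t/ — are [−continuant].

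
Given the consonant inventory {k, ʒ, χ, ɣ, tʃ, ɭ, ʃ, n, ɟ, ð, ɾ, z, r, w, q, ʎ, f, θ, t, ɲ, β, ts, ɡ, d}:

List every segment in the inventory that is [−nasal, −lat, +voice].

ʒ, ɣ, ɟ, ð, ɾ, z, r, w, β, ɡ, d

First, the [−nasal] segments are /k, ʒ, χ, ɣ, tʃ, ɭ, ʃ, ɟ, ð, ɾ, z, r, w, q, ʎ, f, θ, t, β, ts, ɡ, d/.
Within that set, [−lateral] gives /k, ʒ, χ, ɣ, tʃ, ʃ, ɟ, ð, ɾ, z, r, w, q, f, θ, t, β, ts, ɡ, d/.
Then [+voice] leaves /ʒ, ɣ, ɟ, ð, ɾ, z, r, w, β, ɡ, d/.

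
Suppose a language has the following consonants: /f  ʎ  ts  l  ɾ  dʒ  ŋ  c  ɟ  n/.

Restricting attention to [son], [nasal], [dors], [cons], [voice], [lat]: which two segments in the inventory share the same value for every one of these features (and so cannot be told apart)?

f, ts

Both /f/ and /ts/ are [−sonorant], [−nasal], [−dorsal], [+consonantal], [−voice], [−lateral]. Since the list omits [continuant], [labial] and [coronal] — which do distinguish the voiceless labiodental fricative from the voiceless alveolar affricate — this pair collapses; all other pairs remain distinct.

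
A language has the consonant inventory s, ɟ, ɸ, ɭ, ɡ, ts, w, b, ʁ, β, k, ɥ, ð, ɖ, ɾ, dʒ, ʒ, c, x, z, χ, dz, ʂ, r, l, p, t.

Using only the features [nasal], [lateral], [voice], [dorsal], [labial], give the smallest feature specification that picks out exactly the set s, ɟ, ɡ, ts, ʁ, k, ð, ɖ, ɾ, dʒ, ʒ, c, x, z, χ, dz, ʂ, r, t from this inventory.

[−lateral, −labial]

Every target segment is [−lateral], [−labial]; each remaining inventory member fails at least one of these. Each conjunct is needed — [−labial] alone would also admit /ɭ, l/; [−lateral] alone would also admit /ɸ, w, b, β, …/ — and no other single listed feature has exactly this extension, so two is the minimum.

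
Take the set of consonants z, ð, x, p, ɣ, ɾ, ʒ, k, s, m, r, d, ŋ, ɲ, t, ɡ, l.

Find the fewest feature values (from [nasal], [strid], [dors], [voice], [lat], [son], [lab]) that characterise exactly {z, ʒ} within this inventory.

[+voice, +strid]

The class [+voice], [+strident] has exactly /z, ʒ/ as its extension in this inventory. No smaller conjunction from the listed features achieves this: [+strident] alone would also admit /s/; [+voice] alone would also admit /ð, ɣ, ɾ, m, …/; and checking the remaining single features turns up none with this extension.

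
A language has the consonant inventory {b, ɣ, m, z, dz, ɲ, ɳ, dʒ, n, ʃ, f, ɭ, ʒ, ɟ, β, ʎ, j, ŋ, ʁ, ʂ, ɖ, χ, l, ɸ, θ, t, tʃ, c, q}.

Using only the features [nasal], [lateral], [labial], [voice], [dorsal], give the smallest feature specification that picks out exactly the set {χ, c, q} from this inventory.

[-voice, +dorsal]

The class [-voice], [+dorsal] has exactly /χ, c, q/ as its extension in this inventory. No smaller conjunction from the listed features achieves this: [+dorsal] alone would also admit /ɣ, ɲ, ɟ, ʎ, …/; [-voice] alone would also admit /ʃ, f, ʂ, ɸ, …/; and checking the remaining single features turns up none with this extension.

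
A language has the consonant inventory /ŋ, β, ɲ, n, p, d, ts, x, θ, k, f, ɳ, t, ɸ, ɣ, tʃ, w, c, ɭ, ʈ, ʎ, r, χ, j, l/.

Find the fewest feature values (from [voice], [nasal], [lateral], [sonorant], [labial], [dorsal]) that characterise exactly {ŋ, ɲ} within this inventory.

Every target segment is [+nasal], [+dorsal]; each remaining inventory member fails at least one of these. Each conjunct is needed — [+dorsal] alone would also admit /x, k, ɣ, w, …/; [+nasal] alone would also admit /n, ɳ/ — and no other single listed feature has exactly this extension, so two is the minimum.

[+nasal, +dorsal]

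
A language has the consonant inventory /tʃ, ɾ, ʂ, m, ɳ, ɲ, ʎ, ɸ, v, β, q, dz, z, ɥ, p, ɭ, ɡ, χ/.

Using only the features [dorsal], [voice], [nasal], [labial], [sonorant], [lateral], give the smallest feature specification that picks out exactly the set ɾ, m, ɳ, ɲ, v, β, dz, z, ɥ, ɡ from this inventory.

[+voice, −lateral]

/ɾ, m, ɳ, ɲ, v, β, dz, z, ɥ, ɡ/ are all [+voice], [−lateral], and no other segment in the inventory matches both values. Dropping any one of them over-generates: [−lateral] alone would also admit /tʃ, ʂ, ɸ, q, …/; [+voice] alone would also admit /ʎ, ɭ/. No other single listed feature picks out exactly this set either, so fewer than two features will not do.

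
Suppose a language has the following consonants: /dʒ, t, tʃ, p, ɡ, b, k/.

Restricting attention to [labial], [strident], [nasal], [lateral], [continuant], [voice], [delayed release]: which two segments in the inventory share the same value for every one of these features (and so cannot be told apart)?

Both /t/ and /k/ are [−labial], [−strident], [−nasal], [−lateral], [−continuant], [−voice], [−delayed release]. Since the list omits [coronal] and [dorsal] — which do distinguish the voiceless alveolar stop from the voiceless velar stop — this pair collapses; all other pairs remain distinct.

t, k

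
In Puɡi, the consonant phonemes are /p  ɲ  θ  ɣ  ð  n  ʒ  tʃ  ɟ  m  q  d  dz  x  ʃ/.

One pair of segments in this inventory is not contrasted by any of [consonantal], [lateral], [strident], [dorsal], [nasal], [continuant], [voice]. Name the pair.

/n/ (alveolar nasal) and /m/ (bilabial nasal) are both [+consonantal], [−lateral], [−strident], [−dorsal], [+nasal], [−continuant], [+voice], so none of the listed features separates them. (They do differ in [labial] and [coronal], which are not among the given features.) Every other pair in the inventory differs on at least one listed feature.

n, m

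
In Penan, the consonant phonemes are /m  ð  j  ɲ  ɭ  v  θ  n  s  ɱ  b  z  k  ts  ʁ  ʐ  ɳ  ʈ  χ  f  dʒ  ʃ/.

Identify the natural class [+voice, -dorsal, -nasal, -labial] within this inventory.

ð, ɭ, z, ʐ, dʒ

Checking each segment against [+voice], [-dorsal], [-nasal], [-labial]: /ð/ (voiced dental fricative), /ɭ/ (retroflex lateral approximant), /z/ (voiced alveolar fricative), /ʐ/ (voiced retroflex fricative), /dʒ/ (voiced postalveolar affricate) satisfy every feature; every other segment in the inventory fails at least one.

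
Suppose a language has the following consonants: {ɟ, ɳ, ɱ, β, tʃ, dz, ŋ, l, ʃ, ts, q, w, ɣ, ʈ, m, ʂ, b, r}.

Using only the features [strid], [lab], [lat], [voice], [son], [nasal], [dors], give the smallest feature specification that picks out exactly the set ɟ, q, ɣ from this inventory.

/ɟ, q, ɣ/ are all [-sonorant], [+dorsal], and no other segment in the inventory matches both values. Dropping any one of them over-generates: [+dorsal] alone would also admit /ŋ, w/; [-sonorant] alone would also admit /β, tʃ, dz, ʃ, …/. No other single listed feature picks out exactly this set either, so fewer than two features will not do.

[-son, +dors]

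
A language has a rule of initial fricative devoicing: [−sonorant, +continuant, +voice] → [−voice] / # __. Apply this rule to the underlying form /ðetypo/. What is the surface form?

Only the initial segment /ð/ is both word-initial and matches the structural description. It is a voiced dental fricative, so [−sonorant, +continuant, +voice] holds; changing it to [−voice] with all other features held fixed yields /θ/ (voiceless dental fricative). No other segment meets both the structural description and the environment, so the output is [θetypo].

[θetypo]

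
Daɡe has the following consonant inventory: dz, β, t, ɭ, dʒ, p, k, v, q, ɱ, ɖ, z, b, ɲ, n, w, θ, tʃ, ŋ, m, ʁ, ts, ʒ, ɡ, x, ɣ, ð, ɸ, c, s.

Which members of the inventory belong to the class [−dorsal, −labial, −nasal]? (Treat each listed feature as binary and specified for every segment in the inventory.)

The [−dorsal] segments are /dz, β, t, ɭ, dʒ, p, v, ɱ, ɖ, z, b, n, θ, tʃ, m, ts, ʒ, ð, ɸ, s/.
Of those, [−labial] gives /dz, t, ɭ, dʒ, ɖ, z, n, θ, tʃ, ts, ʒ, ð, s/.
Among these, [−nasal] leaves /dz, t, ɭ, dʒ, ɖ, z, θ, tʃ, ts, ʒ, ð, s/.

dz, t, ɭ, dʒ, ɖ, z, θ, tʃ, ts, ʒ, ð, s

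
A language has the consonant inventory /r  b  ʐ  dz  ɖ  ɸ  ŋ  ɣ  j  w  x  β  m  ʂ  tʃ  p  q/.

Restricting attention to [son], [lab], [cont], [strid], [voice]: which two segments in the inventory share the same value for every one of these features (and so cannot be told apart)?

Both /j/ and /r/ are [+sonorant], [−labial], [+continuant], [−strident], [+voice]. Since the list omits [dorsal] — which does distinguish the palatal glide from the alveolar trill — this pair collapses; all other pairs remain distinct.

j, r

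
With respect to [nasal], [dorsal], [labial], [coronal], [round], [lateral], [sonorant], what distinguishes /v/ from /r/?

[sonorant], [labial], [coronal]

The two segments share [−nasal], [−dorsal], [−round], [−lateral]. The only features from the list on which they differ: /v/ is [−sonorant] while /r/ is [+sonorant]; /v/ is [+labial] while /r/ is [−labial]; /v/ is [−coronal] while /r/ is [+coronal].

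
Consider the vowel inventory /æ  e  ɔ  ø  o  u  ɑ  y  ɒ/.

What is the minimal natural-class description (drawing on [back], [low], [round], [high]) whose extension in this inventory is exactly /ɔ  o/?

[−high, −low, +back]

Every target segment is [−high], [−low], [+back]; each remaining inventory member fails at least one of these. Each conjunct is needed — [−low, +back] alone would also admit /u/; [−high, +back] alone would also admit /ɑ, ɒ/; [−high, −low] alone would also admit /e, ø/ — and no other combination of two listed features has exactly this extension, so three is the minimum.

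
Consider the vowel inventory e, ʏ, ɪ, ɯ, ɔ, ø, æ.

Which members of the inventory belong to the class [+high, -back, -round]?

Eliminate segments failing any feature: /e, ɔ, ø, æ/ are [-high]; /ʏ/ is [+round]; /ɯ/ is [+back]. The remaining /ɪ/ satisfy [+high], [-back], [-round].

ɪ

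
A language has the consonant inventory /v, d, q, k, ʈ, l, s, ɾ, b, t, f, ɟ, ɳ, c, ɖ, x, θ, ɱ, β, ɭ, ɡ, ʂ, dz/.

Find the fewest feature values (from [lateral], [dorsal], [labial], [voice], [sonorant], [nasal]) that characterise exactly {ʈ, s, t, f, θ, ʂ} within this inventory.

[−voice, −dorsal]

/ʈ, s, t, f, θ, ʂ/ are all [−voice], [−dorsal], and no other segment in the inventory matches both values. Dropping any one of them over-generates: [−dorsal] alone would also admit /v, d, l, ɾ, …/; [−voice] alone would also admit /q, k, c, x/. No other single listed feature picks out exactly this set either, so fewer than two features will not do.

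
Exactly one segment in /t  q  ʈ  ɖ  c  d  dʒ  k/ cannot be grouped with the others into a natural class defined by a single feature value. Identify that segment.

The remaining segments after removing /dʒ/ share [-delayed release]; /dʒ/ (voiced postalveolar affricate) is [+delayed release]. For every other candidate removal, the leftover set fails to share any single feature value that the removed segment lacks.

dʒ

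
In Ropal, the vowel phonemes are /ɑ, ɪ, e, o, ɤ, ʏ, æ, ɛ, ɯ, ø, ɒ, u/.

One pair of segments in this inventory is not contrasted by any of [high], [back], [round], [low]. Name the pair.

/e/ (mid front unrounded tense vowel) and /ɛ/ (mid front unrounded lax vowel) are both [-high], [-back], [-round], [-low], so none of the listed features separates them. (They do differ in [tense], which is not among the given features.) Every other pair in the inventory differs on at least one listed feature.

e, ɛ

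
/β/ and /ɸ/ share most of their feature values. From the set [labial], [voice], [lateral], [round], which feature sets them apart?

[voice]

The two segments share [+labial], [−lateral], [−round]. The only feature from the list on which they differ: /β/ is [+voice] while /ɸ/ is [−voice].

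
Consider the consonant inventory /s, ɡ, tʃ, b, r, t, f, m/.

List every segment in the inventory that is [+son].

r, m

The feature [sonorant] marks segments produced without turbulent airflow (nasals, liquids, glides, vowels). In this inventory /r, m/ have that property, so they are [+sonorant]; /s, ɡ, tʃ, b, t, f/ are [−sonorant].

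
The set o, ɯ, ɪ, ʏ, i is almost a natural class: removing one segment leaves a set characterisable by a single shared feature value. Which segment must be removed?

/ʏ, ɯ, i, ɪ/ are all [+high], but /o/ (mid back rounded tense vowel) is [−high]. No other single segment can be removed to leave a set sharing one feature value that the removed segment lacks, so /o/ is the odd one out.

o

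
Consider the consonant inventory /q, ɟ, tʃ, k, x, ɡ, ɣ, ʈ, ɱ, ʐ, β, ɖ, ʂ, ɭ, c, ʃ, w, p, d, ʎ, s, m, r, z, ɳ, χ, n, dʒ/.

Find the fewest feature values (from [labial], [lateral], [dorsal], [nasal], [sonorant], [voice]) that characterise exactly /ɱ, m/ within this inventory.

/ɱ, m/ are all [+nasal], [+labial], and no other segment in the inventory matches both values. Dropping any one of them over-generates: [+labial] alone would also admit /β, w, p/; [+nasal] alone would also admit /ɳ, n/. No other single listed feature picks out exactly this set either, so fewer than two features will not do.

[+nasal, +labial]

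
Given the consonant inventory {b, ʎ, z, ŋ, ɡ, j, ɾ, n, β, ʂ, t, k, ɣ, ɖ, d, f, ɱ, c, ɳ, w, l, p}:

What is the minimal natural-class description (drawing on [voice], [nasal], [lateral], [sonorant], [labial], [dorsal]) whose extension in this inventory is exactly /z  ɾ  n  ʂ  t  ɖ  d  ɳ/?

The class [−lateral], [−labial], [−dorsal] has exactly /z, ɾ, n, ʂ, t, ɖ, d, ɳ/ as its extension in this inventory. No smaller conjunction from the listed features achieves this: [−labial, −dorsal] alone would also admit /l/; [−lateral, −dorsal] alone would also admit /b, β, f, ɱ, …/; [−lateral, −labial] alone would also admit /ŋ, ɡ, j, k, …/; and checking the remaining two-feature bundles turns up none with this extension.

[−lateral, −labial, −dorsal]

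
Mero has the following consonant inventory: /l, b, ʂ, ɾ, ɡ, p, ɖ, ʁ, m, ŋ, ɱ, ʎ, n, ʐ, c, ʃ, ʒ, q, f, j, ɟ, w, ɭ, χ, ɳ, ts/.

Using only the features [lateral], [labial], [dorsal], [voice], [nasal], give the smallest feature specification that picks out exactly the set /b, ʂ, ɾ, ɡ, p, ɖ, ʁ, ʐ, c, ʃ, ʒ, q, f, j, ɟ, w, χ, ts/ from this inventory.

The class [−nasal], [−lateral] has exactly /b, ʂ, ɾ, ɡ, p, ɖ, ʁ, ʐ, c, ʃ, ʒ, q, f, j, ɟ, w, χ, ts/ as its extension in this inventory. No smaller conjunction from the listed features achieves this: [−lateral] alone would also admit /m, ŋ, ɱ, n, …/; [−nasal] alone would also admit /l, ʎ, ɭ/; and checking the remaining single features turns up none with this extension.

[−nasal, −lateral]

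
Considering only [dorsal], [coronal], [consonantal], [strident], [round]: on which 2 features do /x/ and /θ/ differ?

[coronal], [dorsal]

The two segments share [+consonantal], [−strident], [−round]. The only features from the list on which they differ: /x/ is [−coronal] while /θ/ is [+coronal]; /x/ is [+dorsal] while /θ/ is [−dorsal].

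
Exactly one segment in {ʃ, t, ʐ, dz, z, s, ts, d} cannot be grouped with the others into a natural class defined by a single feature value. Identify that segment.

ʃ

[distributed] groups all but one: /d, z, dz, s, ʐ, t, ts/ share [−distributed] while /ʃ/ (voiceless postalveolar fricative) alone is [+distributed]. Removing any other segment would not leave a single-feature class that excludes it.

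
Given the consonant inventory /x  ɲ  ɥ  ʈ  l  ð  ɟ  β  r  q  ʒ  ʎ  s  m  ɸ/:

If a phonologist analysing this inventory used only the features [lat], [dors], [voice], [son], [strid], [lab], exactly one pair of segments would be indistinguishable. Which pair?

q, x

Both /q/ and /x/ are [-lateral], [+dorsal], [-voice], [-sonorant], [-strident], [-labial]. Since the list omits [continuant] and [high] — which do distinguish the voiceless uvular stop from the voiceless velar fricative — this pair collapses; all other pairs remain distinct.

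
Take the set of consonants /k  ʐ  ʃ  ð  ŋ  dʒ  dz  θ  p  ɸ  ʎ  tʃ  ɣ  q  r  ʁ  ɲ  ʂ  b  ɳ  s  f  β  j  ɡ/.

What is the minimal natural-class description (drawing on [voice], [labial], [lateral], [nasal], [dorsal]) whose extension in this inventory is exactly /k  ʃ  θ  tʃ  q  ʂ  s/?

[-voice, -labial]

Every target segment is [-voice], [-labial]; each remaining inventory member fails at least one of these. Each conjunct is needed — [-labial] alone would also admit /ʐ, ð, ŋ, dʒ, …/; [-voice] alone would also admit /p, ɸ, f/ — and no other single listed feature has exactly this extension, so two is the minimum.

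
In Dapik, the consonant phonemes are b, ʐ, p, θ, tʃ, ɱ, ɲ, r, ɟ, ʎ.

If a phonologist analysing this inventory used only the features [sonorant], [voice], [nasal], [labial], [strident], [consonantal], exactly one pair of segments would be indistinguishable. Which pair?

r, ʎ

Both /r/ and /ʎ/ are [+sonorant], [+voice], [-nasal], [-labial], [-strident], [+consonantal]. Since the list omits [lateral] and [dorsal] — which do distinguish the alveolar trill from the palatal lateral approximant — this pair collapses; all other pairs remain distinct.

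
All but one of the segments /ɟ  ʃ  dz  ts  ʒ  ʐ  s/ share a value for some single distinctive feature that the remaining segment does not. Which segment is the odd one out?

ɟ

[strident] (equivalently [dorsal]) groups all but one: /ts, ʒ, dz, ʐ, s, ʃ/ share [+strident] while /ɟ/ (voiced palatal stop) alone is [-strident]. Removing any other segment would not leave a single-feature class that excludes it.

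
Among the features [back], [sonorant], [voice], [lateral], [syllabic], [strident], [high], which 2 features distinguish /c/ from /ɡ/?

[voice], [back]

/c/ (voiceless palatal stop) and /ɡ/ (voiced velar stop) agree on [−sonorant], [−lateral], [−syllabic], [−strident], [+high]. They differ on [voice] (/c/ [−], /ɡ/ [+]), [back] (/c/ [−], /ɡ/ [+]).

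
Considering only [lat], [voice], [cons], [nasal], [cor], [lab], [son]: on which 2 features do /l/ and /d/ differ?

[sonorant], [lateral]

The two segments share [+voice], [+consonantal], [−nasal], [+coronal], [−labial]. The only features from the list on which they differ: /l/ is [+sonorant] while /d/ is [−sonorant]; /l/ is [+lateral] while /d/ is [−lateral].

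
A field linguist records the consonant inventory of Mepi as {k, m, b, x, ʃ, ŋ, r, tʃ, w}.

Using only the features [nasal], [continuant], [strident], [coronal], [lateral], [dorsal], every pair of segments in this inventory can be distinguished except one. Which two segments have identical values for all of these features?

On the given features, /x/ and /w/ have an identical profile: [-nasal], [+continuant], [-strident], [-coronal], [-lateral], [+dorsal]. No other two segments in the inventory coincide on all 6 features. (They do differ in [sonorant], [voice], [labial] and [round], which are not among the given features.)

x, w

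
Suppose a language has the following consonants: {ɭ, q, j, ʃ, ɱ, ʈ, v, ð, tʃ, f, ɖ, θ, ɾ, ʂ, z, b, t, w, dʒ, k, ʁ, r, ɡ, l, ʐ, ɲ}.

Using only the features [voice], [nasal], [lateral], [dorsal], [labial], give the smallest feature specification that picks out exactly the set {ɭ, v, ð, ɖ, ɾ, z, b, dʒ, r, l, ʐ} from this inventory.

[+voice, -nasal, -dorsal]

The class [+voice], [-nasal], [-dorsal] has exactly /ɭ, v, ð, ɖ, ɾ, z, b, dʒ, r, l, ʐ/ as its extension in this inventory. No smaller conjunction from the listed features achieves this: [-nasal, -dorsal] alone would also admit /ʃ, ʈ, tʃ, f, …/; [+voice, -dorsal] alone would also admit /ɱ/; [+voice, -nasal] alone would also admit /j, w, ʁ, ɡ/; and checking the remaining two-feature bundles turns up none with this extension.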